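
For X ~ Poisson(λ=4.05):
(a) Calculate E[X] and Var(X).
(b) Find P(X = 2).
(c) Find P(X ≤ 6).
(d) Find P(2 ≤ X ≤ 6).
(a) E[X] = 4.0500, Var(X) = 4.0500
(b) P(X = 2) = 0.142885
(c) P(X ≤ 6) = 0.884051
(d) P(2 ≤ X ≤ 6) = 0.796068

We have X ~ Poisson(λ=4.05).

(a) Moments:
E[X] = 4.0500
Var(X) = 4.0500
σ = √Var(X) = 2.0125

(b) Point probability using PMF:
P(X = 2) = 0.142885

(c) Cumulative probability using CDF:
P(X ≤ 6) = F(6) = 0.884051

(d) Range probability:
P(2 ≤ X ≤ 6) = P(X ≤ 6) - P(X ≤ 1)
                   = F(6) - F(1)
                   = 0.884051 - 0.087983
                   = 0.796068

This means approximately 79.6% of outcomes fall in the interval [2, 6].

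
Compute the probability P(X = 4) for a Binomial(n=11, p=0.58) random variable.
0.086094

We have X ~ Binomial(n=11, p=0.58).

For a Binomial distribution, the PMF gives us the probability of each outcome.

Using the PMF formula:
P(X = 4) = 0.086094

Rounded to 4 decimal places: 0.0861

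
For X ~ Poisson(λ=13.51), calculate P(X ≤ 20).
0.964681

We have X ~ Poisson(λ=13.51).

The CDF gives us P(X ≤ k).

Using the CDF:
P(X ≤ 20) = 0.964681

This means there's approximately a 96.5% chance that X is at most 20.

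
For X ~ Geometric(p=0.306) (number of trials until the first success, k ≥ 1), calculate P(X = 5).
0.070984

We have X ~ Geometric(p=0.306) (number of trials until the first success, k ≥ 1).

For a Geometric distribution, the PMF gives us the probability of each outcome.

Using the PMF formula:
P(X = 5) = 0.070984

Rounded to 4 decimal places: 0.0710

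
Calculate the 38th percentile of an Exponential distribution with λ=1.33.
0.3594

We have X ~ Exponential(λ=1.33).

We want to find x such that P(X ≤ x) = 0.38.

This is the 38th percentile, which means 38% of values fall below this point.

Using the inverse CDF (quantile function):
x = F⁻¹(0.38) = 0.3594

Verification: P(X ≤ 0.3594) = 0.38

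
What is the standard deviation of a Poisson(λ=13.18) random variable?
3.6304

We have X ~ Poisson(λ=13.18).

For a Poisson distribution with λ=13.18:
σ = √Var(X) = 3.6304

The standard deviation is the square root of the variance.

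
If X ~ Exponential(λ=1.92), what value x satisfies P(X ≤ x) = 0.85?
0.9881

We have X ~ Exponential(λ=1.92).

We want to find x such that P(X ≤ x) = 0.85.

This is the 85th percentile, which means 85% of values fall below this point.

Using the inverse CDF (quantile function):
x = F⁻¹(0.85) = 0.9881

Verification: P(X ≤ 0.9881) = 0.85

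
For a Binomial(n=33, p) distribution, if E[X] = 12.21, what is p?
p = 0.37

For a Binomial(n, p) distribution:
E[X] = n × p

Given n = 33 and E[X] = 12.21:
12.21 = 33 × p
p = 12.21 / 33 = 0.37

Verification: Binomial(33, 0.37) has E[X] = 12.21 ✓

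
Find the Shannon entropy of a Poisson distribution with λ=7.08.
2.3847 nats

We have X ~ Poisson(λ=7.08).

The Shannon entropy measures the uncertainty or information content of the distribution.

For a Poisson distribution with λ=7.08:
H(X) = 2.3847 nats

(In bits, this would be 3.4404 bits.)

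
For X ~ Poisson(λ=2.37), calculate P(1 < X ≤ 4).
0.592826

We have X ~ Poisson(λ=2.37).

To find P(1 < X ≤ 4), we use:
P(1 < X ≤ 4) = P(X ≤ 4) - P(X ≤ 1)
                 = F(4) - F(1)
                 = 0.907856 - 0.315030
                 = 0.592826

So there's approximately a 59.3% chance that X falls in this range.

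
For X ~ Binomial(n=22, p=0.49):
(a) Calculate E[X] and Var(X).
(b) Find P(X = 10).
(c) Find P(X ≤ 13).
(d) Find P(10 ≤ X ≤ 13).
(a) E[X] = 10.7800, Var(X) = 5.4978
(b) P(X = 10) = 0.159761
(c) P(X ≤ 13) = 0.877147
(d) P(10 ≤ X ≤ 13) = 0.583680

We have X ~ Binomial(n=22, p=0.49).

(a) Moments:
E[X] = 10.7800
Var(X) = 5.4978
σ = √Var(X) = 2.3447

(b) Point probability using PMF:
P(X = 10) = 0.159761

(c) Cumulative probability using CDF:
P(X ≤ 13) = F(13) = 0.877147

(d) Range probability:
P(10 ≤ X ≤ 13) = P(X ≤ 13) - P(X ≤ 9)
                   = F(13) - F(9)
                   = 0.877147 - 0.293467
                   = 0.583680

This means approximately 58.4% of outcomes fall in the interval [10, 13].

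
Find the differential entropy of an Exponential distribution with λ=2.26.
0.1846 nats

We have X ~ Exponential(λ=2.26).

The differential entropy measures the uncertainty or information content of the distribution.

For an Exponential distribution with λ=2.26:
h(X) = 0.1846 nats

(In bits, this would be 0.2664 bits.)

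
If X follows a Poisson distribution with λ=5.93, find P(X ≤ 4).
0.294535

We have X ~ Poisson(λ=5.93).

The CDF gives us P(X ≤ k).

Using the CDF:
P(X ≤ 4) = 0.294535

This means there's approximately a 29.5% chance that X is at most 4.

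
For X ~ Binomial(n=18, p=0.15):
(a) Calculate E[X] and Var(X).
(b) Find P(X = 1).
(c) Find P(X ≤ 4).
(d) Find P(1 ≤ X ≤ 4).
(a) E[X] = 2.7000, Var(X) = 2.2950
(b) P(X = 1) = 0.170406
(c) P(X ≤ 4) = 0.879439
(d) P(1 ≤ X ≤ 4) = 0.825792

We have X ~ Binomial(n=18, p=0.15).

(a) Moments:
E[X] = 2.7000
Var(X) = 2.2950
σ = √Var(X) = 1.5149

(b) Point probability using PMF:
P(X = 1) = 0.170406

(c) Cumulative probability using CDF:
P(X ≤ 4) = F(4) = 0.879439

(d) Range probability:
P(1 ≤ X ≤ 4) = P(X ≤ 4) - P(X ≤ 0)
                   = F(4) - F(0)
                   = 0.879439 - 0.053646
                   = 0.825792

This means approximately 82.6% of outcomes fall in the interval [1, 4].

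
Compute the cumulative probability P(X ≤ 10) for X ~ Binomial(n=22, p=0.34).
0.910669

We have X ~ Binomial(n=22, p=0.34).

The CDF gives us P(X ≤ k).

Using the CDF:
P(X ≤ 10) = 0.910669

This means there's approximately a 91.1% chance that X is at most 10.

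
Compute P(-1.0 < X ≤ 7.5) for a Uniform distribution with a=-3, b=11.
0.607143

We have X ~ Uniform(a=-3, b=11).

To find P(-1.0 < X ≤ 7.5), we use:
P(-1.0 < X ≤ 7.5) = P(X ≤ 7.5) - P(X ≤ -1.0)
                 = F(7.5) - F(-1.0)
                 = 0.750000 - 0.142857
                 = 0.607143

So there's approximately a 60.7% chance that X falls in this range.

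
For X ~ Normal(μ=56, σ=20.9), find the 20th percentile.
38.4101

We have X ~ Normal(μ=56, σ=20.9).

We want to find x such that P(X ≤ x) = 0.2.

This is the 20th percentile, which means 20% of values fall below this point.

Using the inverse CDF (quantile function):
x = F⁻¹(0.2) = 38.4101

Verification: P(X ≤ 38.4101) = 0.2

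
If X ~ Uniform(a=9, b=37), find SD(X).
8.0829

We have X ~ Uniform(a=9, b=37).

For a Uniform distribution with a=9, b=37:
σ = √Var(X) = 8.0829

The standard deviation is the square root of the variance.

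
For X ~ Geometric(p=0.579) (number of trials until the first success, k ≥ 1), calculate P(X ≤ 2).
0.822759

We have X ~ Geometric(p=0.579) (number of trials until the first success, k ≥ 1).

The CDF gives us P(X ≤ k).

Using the CDF:
P(X ≤ 2) = 0.822759

This means there's approximately a 82.3% chance that X is at most 2.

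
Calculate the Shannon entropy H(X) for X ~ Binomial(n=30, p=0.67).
2.3633 nats

We have X ~ Binomial(n=30, p=0.67).

The Shannon entropy measures the uncertainty or information content of the distribution.

For a Binomial distribution with n=30, p=0.67:
H(X) = 2.3633 nats

(In bits, this would be 3.4095 bits.)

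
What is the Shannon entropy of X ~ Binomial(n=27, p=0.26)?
2.2385 nats

We have X ~ Binomial(n=27, p=0.26).

The Shannon entropy measures the uncertainty or information content of the distribution.

For a Binomial distribution with n=27, p=0.26:
H(X) = 2.2385 nats

(In bits, this would be 3.2295 bits.)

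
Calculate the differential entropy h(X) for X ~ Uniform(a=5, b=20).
2.7081 nats

We have X ~ Uniform(a=5, b=20).

The differential entropy measures the uncertainty or information content of the distribution.

For a Uniform distribution with a=5, b=20:
h(X) = 2.7081 nats

(In bits, this would be 3.9069 bits.)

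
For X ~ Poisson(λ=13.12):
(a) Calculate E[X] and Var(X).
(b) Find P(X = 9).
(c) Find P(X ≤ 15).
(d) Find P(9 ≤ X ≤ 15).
(a) E[X] = 13.1200, Var(X) = 13.1200
(b) P(X = 9) = 0.063635
(c) P(X ≤ 15) = 0.752894
(d) P(9 ≤ X ≤ 15) = 0.658498

We have X ~ Poisson(λ=13.12).

(a) Moments:
E[X] = 13.1200
Var(X) = 13.1200
σ = √Var(X) = 3.6222

(b) Point probability using PMF:
P(X = 9) = 0.063635

(c) Cumulative probability using CDF:
P(X ≤ 15) = F(15) = 0.752894

(d) Range probability:
P(9 ≤ X ≤ 15) = P(X ≤ 15) - P(X ≤ 8)
                   = F(15) - F(8)
                   = 0.752894 - 0.094396
                   = 0.658498

This means approximately 65.8% of outcomes fall in the interval [9, 15].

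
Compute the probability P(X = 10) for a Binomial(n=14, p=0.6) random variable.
0.154948

We have X ~ Binomial(n=14, p=0.6).

For a Binomial distribution, the PMF gives us the probability of each outcome.

Using the PMF formula:
P(X = 10) = 0.154948

Rounded to 4 decimal places: 0.1549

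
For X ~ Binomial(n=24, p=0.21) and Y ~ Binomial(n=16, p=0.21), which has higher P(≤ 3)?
Y has higher probability (P(Y ≤ 3) = 0.5582 > P(X ≤ 3) = 0.2266)

Compute P(≤ 3) for each distribution:

X ~ Binomial(n=24, p=0.21):
P(X ≤ 3) = 0.2266

Y ~ Binomial(n=16, p=0.21):
P(Y ≤ 3) = 0.5582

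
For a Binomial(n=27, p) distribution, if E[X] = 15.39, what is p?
p = 0.57

For a Binomial(n, p) distribution:
E[X] = n × p

Given n = 27 and E[X] = 15.39:
15.39 = 27 × p
p = 15.39 / 27 = 0.57

Verification: Binomial(27, 0.57) has E[X] = 15.39 ✓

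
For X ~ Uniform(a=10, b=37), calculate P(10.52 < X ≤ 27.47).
0.627778

We have X ~ Uniform(a=10, b=37).

To find P(10.52 < X ≤ 27.47), we use:
P(10.52 < X ≤ 27.47) = P(X ≤ 27.47) - P(X ≤ 10.52)
                 = F(27.47) - F(10.52)
                 = 0.647037 - 0.019259
                 = 0.627778

So there's approximately a 62.8% chance that X falls in this range.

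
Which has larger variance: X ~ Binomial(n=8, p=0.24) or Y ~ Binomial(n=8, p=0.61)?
Y has larger variance (1.9032 > 1.4592)

Compute the variance for each distribution:

X ~ Binomial(n=8, p=0.24):
Var(X) = 1.4592

Y ~ Binomial(n=8, p=0.61):
Var(Y) = 1.9032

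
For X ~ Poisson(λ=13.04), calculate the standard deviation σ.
3.6111

We have X ~ Poisson(λ=13.04).

For a Poisson distribution with λ=13.04:
σ = √Var(X) = 3.6111

The standard deviation is the square root of the variance.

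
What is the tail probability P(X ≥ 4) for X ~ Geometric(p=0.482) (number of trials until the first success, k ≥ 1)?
0.138992

We have X ~ Geometric(p=0.482) (number of trials until the first success, k ≥ 1).

For discrete distributions, P(X ≥ 4) = 1 - P(X ≤ 3).

P(X ≤ 3) = 0.861008
P(X ≥ 4) = 1 - 0.861008 = 0.138992

So there's approximately a 13.9% chance that X is at least 4.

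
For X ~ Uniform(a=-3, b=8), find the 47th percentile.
2.1700

We have X ~ Uniform(a=-3, b=8).

We want to find x such that P(X ≤ x) = 0.47.

This is the 47th percentile, which means 47% of values fall below this point.

Using the inverse CDF (quantile function):
x = F⁻¹(0.47) = 2.1700

Verification: P(X ≤ 2.1700) = 0.47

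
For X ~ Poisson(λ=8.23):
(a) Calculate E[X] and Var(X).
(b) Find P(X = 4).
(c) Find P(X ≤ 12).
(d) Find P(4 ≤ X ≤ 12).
(a) E[X] = 8.2300, Var(X) = 8.2300
(b) P(X = 4) = 0.050950
(c) P(X ≤ 12) = 0.924492
(d) P(4 ≤ X ≤ 12) = 0.888242

We have X ~ Poisson(λ=8.23).

(a) Moments:
E[X] = 8.2300
Var(X) = 8.2300
σ = √Var(X) = 2.8688

(b) Point probability using PMF:
P(X = 4) = 0.050950

(c) Cumulative probability using CDF:
P(X ≤ 12) = F(12) = 0.924492

(d) Range probability:
P(4 ≤ X ≤ 12) = P(X ≤ 12) - P(X ≤ 3)
                   = F(12) - F(3)
                   = 0.924492 - 0.036250
                   = 0.888242

This means approximately 88.8% of outcomes fall in the interval [4, 12].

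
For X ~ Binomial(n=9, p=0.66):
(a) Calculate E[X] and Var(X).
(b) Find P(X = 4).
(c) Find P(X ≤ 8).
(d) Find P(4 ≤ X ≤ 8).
(a) E[X] = 5.9400, Var(X) = 2.0196
(b) P(X = 4) = 0.108628
(c) P(X ≤ 8) = 0.976237
(d) P(4 ≤ X ≤ 8) = 0.929573

We have X ~ Binomial(n=9, p=0.66).

(a) Moments:
E[X] = 5.9400
Var(X) = 2.0196
σ = √Var(X) = 1.4211

(b) Point probability using PMF:
P(X = 4) = 0.108628

(c) Cumulative probability using CDF:
P(X ≤ 8) = F(8) = 0.976237

(d) Range probability:
P(4 ≤ X ≤ 8) = P(X ≤ 8) - P(X ≤ 3)
                   = F(8) - F(3)
                   = 0.976237 - 0.046664
                   = 0.929573

This means approximately 93.0% of outcomes fall in the interval [4, 8].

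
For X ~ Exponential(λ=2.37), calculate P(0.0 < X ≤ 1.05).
0.916966

We have X ~ Exponential(λ=2.37).

To find P(0.0 < X ≤ 1.05), we use:
P(0.0 < X ≤ 1.05) = P(X ≤ 1.05) - P(X ≤ 0.0)
                 = F(1.05) - F(0.0)
                 = 0.916966 - 0.000000
                 = 0.916966

So there's approximately a 91.7% chance that X falls in this range.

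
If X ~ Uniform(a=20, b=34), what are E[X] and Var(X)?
E[X] = 27.0000, Var(X) = 16.3333

We have X ~ Uniform(a=20, b=34).

For a Uniform distribution with a=20, b=34:

Expected value:
E[X] = 27.0000

Variance:
Var(X) = 16.3333

Standard deviation:
σ = √Var(X) = 4.0415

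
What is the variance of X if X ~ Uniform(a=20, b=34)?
16.3333

We have X ~ Uniform(a=20, b=34).

For a Uniform distribution with a=20, b=34:
Var(X) = 16.3333

The variance measures the spread of the distribution around the mean.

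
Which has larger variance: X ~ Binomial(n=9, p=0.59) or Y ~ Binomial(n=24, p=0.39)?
Y has larger variance (5.7096 > 2.1771)

Compute the variance for each distribution:

X ~ Binomial(n=9, p=0.59):
Var(X) = 2.1771

Y ~ Binomial(n=24, p=0.39):
Var(Y) = 5.7096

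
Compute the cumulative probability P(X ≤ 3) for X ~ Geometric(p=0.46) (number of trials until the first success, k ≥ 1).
0.842536

We have X ~ Geometric(p=0.46) (number of trials until the first success, k ≥ 1).

The CDF gives us P(X ≤ k).

Using the CDF:
P(X ≤ 3) = 0.842536

This means there's approximately a 84.3% chance that X is at most 3.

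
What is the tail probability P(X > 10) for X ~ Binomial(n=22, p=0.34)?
0.089331

We have X ~ Binomial(n=22, p=0.34).

P(X > 10) = 1 - P(X ≤ 10)
                = 1 - F(10)
                = 1 - 0.910669
                = 0.089331

So there's approximately a 8.9% chance that X exceeds 10.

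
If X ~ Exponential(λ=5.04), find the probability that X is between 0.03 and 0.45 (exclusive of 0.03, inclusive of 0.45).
0.756157

We have X ~ Exponential(λ=5.04).

To find P(0.03 < X ≤ 0.45), we use:
P(0.03 < X ≤ 0.45) = P(X ≤ 0.45) - P(X ≤ 0.03)
                 = F(0.45) - F(0.03)
                 = 0.896481 - 0.140324
                 = 0.756157

So there's approximately a 75.6% chance that X falls in this range.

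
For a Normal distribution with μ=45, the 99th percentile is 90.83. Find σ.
σ = 19.7004

For X ~ Normal(μ, σ), the p-th percentile satisfies x = μ + z_p × σ,
where z_p = Φ⁻¹(p) is the standard normal quantile.

Step 1: z_{0.99} = Φ⁻¹(0.99) = 2.3263

Step 2: Solve for σ:
90.83 = 45 + 2.3263 × σ
σ = (90.83 - 45) / 2.3263
σ = 45.83 / 2.3263
σ = 19.7004

Verification: μ + z × σ = 45 + 2.3263 × 19.7004 = 90.83 ✓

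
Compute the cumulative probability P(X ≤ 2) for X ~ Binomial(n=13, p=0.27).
0.275496

We have X ~ Binomial(n=13, p=0.27).

The CDF gives us P(X ≤ k).

Using the CDF:
P(X ≤ 2) = 0.275496

This means there's approximately a 27.5% chance that X is at most 2.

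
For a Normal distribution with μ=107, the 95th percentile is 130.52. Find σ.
σ = 14.2991

For X ~ Normal(μ, σ), the p-th percentile satisfies x = μ + z_p × σ,
where z_p = Φ⁻¹(p) is the standard normal quantile.

Step 1: z_{0.95} = Φ⁻¹(0.95) = 1.6449

Step 2: Solve for σ:
130.52 = 107 + 1.6449 × σ
σ = (130.52 - 107) / 1.6449
σ = 23.52 / 1.6449
σ = 14.2991

Verification: μ + z × σ = 107 + 1.6449 × 14.2991 = 130.52 ✓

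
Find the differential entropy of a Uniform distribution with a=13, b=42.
3.3673 nats

We have X ~ Uniform(a=13, b=42).

The differential entropy measures the uncertainty or information content of the distribution.

For a Uniform distribution with a=13, b=42:
h(X) = 3.3673 nats

(In bits, this would be 4.8580 bits.)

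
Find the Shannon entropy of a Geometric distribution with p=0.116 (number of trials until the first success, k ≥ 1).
3.0938 nats

We have X ~ Geometric(p=0.116) (number of trials until the first success, k ≥ 1).

The Shannon entropy measures the uncertainty or information content of the distribution.

For a Geometric distribution with p=0.116 (number of trials until the first success, k ≥ 1):
H(X) = 3.0938 nats

(In bits, this would be 4.4634 bits.)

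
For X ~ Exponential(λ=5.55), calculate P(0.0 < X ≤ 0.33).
0.839827

We have X ~ Exponential(λ=5.55).

To find P(0.0 < X ≤ 0.33), we use:
P(0.0 < X ≤ 0.33) = P(X ≤ 0.33) - P(X ≤ 0.0)
                 = F(0.33) - F(0.0)
                 = 0.839827 - 0.000000
                 = 0.839827

So there's approximately a 84.0% chance that X falls in this range.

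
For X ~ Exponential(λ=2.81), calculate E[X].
0.3559

We have X ~ Exponential(λ=2.81).

For an Exponential distribution with λ=2.81:
E[X] = 0.3559

This is the expected (average) value of X.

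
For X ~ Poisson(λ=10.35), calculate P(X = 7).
0.080761

We have X ~ Poisson(λ=10.35).

For a Poisson distribution, the PMF gives us the probability of each outcome.

Using the PMF formula:
P(X = 7) = 0.080761

Rounded to 4 decimal places: 0.0808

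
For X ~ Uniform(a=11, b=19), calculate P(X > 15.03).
0.496250

We have X ~ Uniform(a=11, b=19).

P(X > 15.03) = 1 - P(X ≤ 15.03)
                = 1 - F(15.03)
                = 1 - 0.503750
                = 0.496250

So there's approximately a 49.6% chance that X exceeds 15.03.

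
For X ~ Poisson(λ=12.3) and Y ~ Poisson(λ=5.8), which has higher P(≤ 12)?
Y has higher probability (P(Y ≤ 12) = 0.9932 > P(X ≤ 12) = 0.5417)

Compute P(≤ 12) for each distribution:

X ~ Poisson(λ=12.3):
P(X ≤ 12) = 0.5417

Y ~ Poisson(λ=5.8):
P(Y ≤ 12) = 0.9932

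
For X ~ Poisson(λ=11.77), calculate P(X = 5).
0.014556

We have X ~ Poisson(λ=11.77).

For a Poisson distribution, the PMF gives us the probability of each outcome.

Using the PMF formula:
P(X = 5) = 0.014556

Rounded to 4 decimal places: 0.0146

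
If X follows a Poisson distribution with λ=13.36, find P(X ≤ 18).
0.914873

We have X ~ Poisson(λ=13.36).

The CDF gives us P(X ≤ k).

Using the CDF:
P(X ≤ 18) = 0.914873

This means there's approximately a 91.5% chance that X is at most 18.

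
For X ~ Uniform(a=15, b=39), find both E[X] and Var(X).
E[X] = 27.0000, Var(X) = 48.0000

We have X ~ Uniform(a=15, b=39).

For a Uniform distribution with a=15, b=39:

Expected value:
E[X] = 27.0000

Variance:
Var(X) = 48.0000

Standard deviation:
σ = √Var(X) = 6.9282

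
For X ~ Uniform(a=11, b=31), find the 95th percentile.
30.0000

We have X ~ Uniform(a=11, b=31).

We want to find x such that P(X ≤ x) = 0.95.

This is the 95th percentile, which means 95% of values fall below this point.

Using the inverse CDF (quantile function):
x = F⁻¹(0.95) = 30.0000

Verification: P(X ≤ 30.0000) = 0.95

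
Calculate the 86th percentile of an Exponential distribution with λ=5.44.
0.3614

We have X ~ Exponential(λ=5.44).

We want to find x such that P(X ≤ x) = 0.86.

This is the 86th percentile, which means 86% of values fall below this point.

Using the inverse CDF (quantile function):
x = F⁻¹(0.86) = 0.3614

Verification: P(X ≤ 0.3614) = 0.86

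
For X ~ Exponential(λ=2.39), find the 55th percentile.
0.3341

We have X ~ Exponential(λ=2.39).

We want to find x such that P(X ≤ x) = 0.55.

This is the 55th percentile, which means 55% of values fall below this point.

Using the inverse CDF (quantile function):
x = F⁻¹(0.55) = 0.3341

Verification: P(X ≤ 0.3341) = 0.55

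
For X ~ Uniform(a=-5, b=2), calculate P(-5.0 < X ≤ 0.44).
0.777143

We have X ~ Uniform(a=-5, b=2).

To find P(-5.0 < X ≤ 0.44), we use:
P(-5.0 < X ≤ 0.44) = P(X ≤ 0.44) - P(X ≤ -5.0)
                 = F(0.44) - F(-5.0)
                 = 0.777143 - 0.000000
                 = 0.777143

So there's approximately a 77.7% chance that X falls in this range.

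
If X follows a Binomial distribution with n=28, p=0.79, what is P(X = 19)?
0.062255

We have X ~ Binomial(n=28, p=0.79).

For a Binomial distribution, the PMF gives us the probability of each outcome.

Using the PMF formula:
P(X = 19) = 0.062255

Rounded to 4 decimal places: 0.0623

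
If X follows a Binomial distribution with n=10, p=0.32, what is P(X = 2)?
0.210661

We have X ~ Binomial(n=10, p=0.32).

For a Binomial distribution, the PMF gives us the probability of each outcome.

Using the PMF formula:
P(X = 2) = 0.210661

Rounded to 4 decimal places: 0.2107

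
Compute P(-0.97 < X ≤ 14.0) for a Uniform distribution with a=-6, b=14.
0.748500

We have X ~ Uniform(a=-6, b=14).

To find P(-0.97 < X ≤ 14.0), we use:
P(-0.97 < X ≤ 14.0) = P(X ≤ 14.0) - P(X ≤ -0.97)
                 = F(14.0) - F(-0.97)
                 = 1.000000 - 0.251500
                 = 0.748500

So there's approximately a 74.8% chance that X falls in this range.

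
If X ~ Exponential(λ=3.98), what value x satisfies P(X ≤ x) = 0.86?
0.4940

We have X ~ Exponential(λ=3.98).

We want to find x such that P(X ≤ x) = 0.86.

This is the 86th percentile, which means 86% of values fall below this point.

Using the inverse CDF (quantile function):
x = F⁻¹(0.86) = 0.4940

Verification: P(X ≤ 0.4940) = 0.86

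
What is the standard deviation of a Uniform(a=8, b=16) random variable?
2.3094

We have X ~ Uniform(a=8, b=16).

For a Uniform distribution with a=8, b=16:
σ = √Var(X) = 2.3094

The standard deviation is the square root of the variance.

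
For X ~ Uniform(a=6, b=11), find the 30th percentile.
7.5000

We have X ~ Uniform(a=6, b=11).

We want to find x such that P(X ≤ x) = 0.3.

This is the 30th percentile, which means 30% of values fall below this point.

Using the inverse CDF (quantile function):
x = F⁻¹(0.3) = 7.5000

Verification: P(X ≤ 7.5000) = 0.3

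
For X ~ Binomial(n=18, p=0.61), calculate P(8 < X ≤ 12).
0.649160

We have X ~ Binomial(n=18, p=0.61).

To find P(8 < X ≤ 12), we use:
P(8 < X ≤ 12) = P(X ≤ 12) - P(X ≤ 8)
                 = F(12) - F(8)
                 = 0.765487 - 0.116328
                 = 0.649160

So there's approximately a 64.9% chance that X falls in this range.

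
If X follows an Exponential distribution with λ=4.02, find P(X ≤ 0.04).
0.148538

We have X ~ Exponential(λ=4.02).

The CDF gives us P(X ≤ k).

Using the CDF:
P(X ≤ 0.04) = 0.148538

This means there's approximately a 14.9% chance that X is at most 0.04.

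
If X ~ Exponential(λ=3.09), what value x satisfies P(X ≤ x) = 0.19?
0.0682

We have X ~ Exponential(λ=3.09).

We want to find x such that P(X ≤ x) = 0.19.

This is the 19th percentile, which means 19% of values fall below this point.

Using the inverse CDF (quantile function):
x = F⁻¹(0.19) = 0.0682

Verification: P(X ≤ 0.0682) = 0.19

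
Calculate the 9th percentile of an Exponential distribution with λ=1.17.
0.0806

We have X ~ Exponential(λ=1.17).

We want to find x such that P(X ≤ x) = 0.09.

This is the 9th percentile, which means 9% of values fall below this point.

Using the inverse CDF (quantile function):
x = F⁻¹(0.09) = 0.0806

Verification: P(X ≤ 0.0806) = 0.09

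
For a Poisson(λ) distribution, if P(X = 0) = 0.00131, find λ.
λ = 6.6377

For a Poisson(λ) distribution, the PMF at 0 is:
P(X = 0) = λ^0 e^(-λ) / 0! = e^(-λ)

Given P(X = 0) = 0.00131:
e^(-λ) = 0.00131
-λ = ln(0.00131)
λ = -ln(0.00131) = 6.6377

Verification: e^(-6.6377) = 0.00131 ✓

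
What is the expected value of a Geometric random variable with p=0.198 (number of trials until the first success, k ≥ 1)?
5.0505

We have X ~ Geometric(p=0.198) (number of trials until the first success, k ≥ 1).

For a Geometric distribution with p=0.198 (number of trials until the first success, k ≥ 1):
E[X] = 5.0505

This is the expected (average) value of X.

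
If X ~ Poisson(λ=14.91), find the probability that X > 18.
0.174231

We have X ~ Poisson(λ=14.91).

P(X > 18) = 1 - P(X ≤ 18)
                = 1 - F(18)
                = 1 - 0.825769
                = 0.174231

So there's approximately a 17.4% chance that X exceeds 18.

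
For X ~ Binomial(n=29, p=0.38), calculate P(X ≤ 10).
0.427258

We have X ~ Binomial(n=29, p=0.38).

The CDF gives us P(X ≤ k).

Using the CDF:
P(X ≤ 10) = 0.427258

This means there's approximately a 42.7% chance that X is at most 10.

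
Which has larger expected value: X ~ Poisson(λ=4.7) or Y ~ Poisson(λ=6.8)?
Y has larger mean (6.8000 > 4.7000)

Compute the expected value for each distribution:

X ~ Poisson(λ=4.7):
E[X] = 4.7000

Y ~ Poisson(λ=6.8):
E[Y] = 6.8000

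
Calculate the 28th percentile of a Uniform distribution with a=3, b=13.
5.8000

We have X ~ Uniform(a=3, b=13).

We want to find x such that P(X ≤ x) = 0.28.

This is the 28th percentile, which means 28% of values fall below this point.

Using the inverse CDF (quantile function):
x = F⁻¹(0.28) = 5.8000

Verification: P(X ≤ 5.8000) = 0.28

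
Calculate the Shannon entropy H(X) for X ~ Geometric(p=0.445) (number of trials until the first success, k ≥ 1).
1.5440 nats

We have X ~ Geometric(p=0.445) (number of trials until the first success, k ≥ 1).

The Shannon entropy measures the uncertainty or information content of the distribution.

For a Geometric distribution with p=0.445 (number of trials until the first success, k ≥ 1):
H(X) = 1.5440 nats

(In bits, this would be 2.2275 bits.)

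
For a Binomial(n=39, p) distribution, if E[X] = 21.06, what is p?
p = 0.54

For a Binomial(n, p) distribution:
E[X] = n × p

Given n = 39 and E[X] = 21.06:
21.06 = 39 × p
p = 21.06 / 39 = 0.54

Verification: Binomial(39, 0.54) has E[X] = 21.06 ✓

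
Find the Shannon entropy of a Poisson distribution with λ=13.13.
2.6998 nats

We have X ~ Poisson(λ=13.13).

The Shannon entropy measures the uncertainty or information content of the distribution.

For a Poisson distribution with λ=13.13:
H(X) = 2.6998 nats

(In bits, this would be 3.8949 bits.)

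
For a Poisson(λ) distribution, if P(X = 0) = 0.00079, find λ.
λ = 7.1435

For a Poisson(λ) distribution, the PMF at 0 is:
P(X = 0) = λ^0 e^(-λ) / 0! = e^(-λ)

Given P(X = 0) = 0.00079:
e^(-λ) = 0.00079
-λ = ln(0.00079)
λ = -ln(0.00079) = 7.1435

Verification: e^(-7.1435) = 0.00079 ✓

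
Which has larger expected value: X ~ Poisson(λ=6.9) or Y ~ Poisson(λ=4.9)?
X has larger mean (6.9000 > 4.9000)

Compute the expected value for each distribution:

X ~ Poisson(λ=6.9):
E[X] = 6.9000

Y ~ Poisson(λ=4.9):
E[Y] = 4.9000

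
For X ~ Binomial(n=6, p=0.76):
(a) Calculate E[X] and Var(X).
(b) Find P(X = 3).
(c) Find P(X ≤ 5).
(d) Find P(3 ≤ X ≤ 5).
(a) E[X] = 4.5600, Var(X) = 1.0944
(b) P(X = 3) = 0.121368
(c) P(X ≤ 5) = 0.807300
(d) P(3 ≤ X ≤ 5) = 0.774733

We have X ~ Binomial(n=6, p=0.76).

(a) Moments:
E[X] = 4.5600
Var(X) = 1.0944
σ = √Var(X) = 1.0461

(b) Point probability using PMF:
P(X = 3) = 0.121368

(c) Cumulative probability using CDF:
P(X ≤ 5) = F(5) = 0.807300

(d) Range probability:
P(3 ≤ X ≤ 5) = P(X ≤ 5) - P(X ≤ 2)
                   = F(5) - F(2)
                   = 0.807300 - 0.032567
                   = 0.774733

This means approximately 77.5% of outcomes fall in the interval [3, 5].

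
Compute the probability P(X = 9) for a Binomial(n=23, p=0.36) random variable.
0.160533

We have X ~ Binomial(n=23, p=0.36).

For a Binomial distribution, the PMF gives us the probability of each outcome.

Using the PMF formula:
P(X = 9) = 0.160533

Rounded to 4 decimal places: 0.1605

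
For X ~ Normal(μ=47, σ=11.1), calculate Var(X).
123.2100

We have X ~ Normal(μ=47, σ=11.1).

For a Normal distribution with μ=47, σ=11.1:
Var(X) = 123.2100

The variance measures the spread of the distribution around the mean.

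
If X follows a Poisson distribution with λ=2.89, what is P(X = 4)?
0.161536

We have X ~ Poisson(λ=2.89).

For a Poisson distribution, the PMF gives us the probability of each outcome.

Using the PMF formula:
P(X = 4) = 0.161536

Rounded to 4 decimal places: 0.1615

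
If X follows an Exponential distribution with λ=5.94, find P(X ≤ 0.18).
0.656717

We have X ~ Exponential(λ=5.94).

The CDF gives us P(X ≤ k).

Using the CDF:
P(X ≤ 0.18) = 0.656717

This means there's approximately a 65.7% chance that X is at most 0.18.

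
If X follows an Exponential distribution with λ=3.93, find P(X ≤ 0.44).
0.822574

We have X ~ Exponential(λ=3.93).

The CDF gives us P(X ≤ k).

Using the CDF:
P(X ≤ 0.44) = 0.822574

This means there's approximately a 82.3% chance that X is at most 0.44.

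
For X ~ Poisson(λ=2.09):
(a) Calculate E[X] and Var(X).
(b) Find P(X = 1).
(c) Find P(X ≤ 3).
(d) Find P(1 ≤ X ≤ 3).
(a) E[X] = 2.0900, Var(X) = 2.0900
(b) P(X = 1) = 0.258506
(c) P(X ≤ 3) = 0.840529
(d) P(1 ≤ X ≤ 3) = 0.716842

We have X ~ Poisson(λ=2.09).

(a) Moments:
E[X] = 2.0900
Var(X) = 2.0900
σ = √Var(X) = 1.4457

(b) Point probability using PMF:
P(X = 1) = 0.258506

(c) Cumulative probability using CDF:
P(X ≤ 3) = F(3) = 0.840529

(d) Range probability:
P(1 ≤ X ≤ 3) = P(X ≤ 3) - P(X ≤ 0)
                   = F(3) - F(0)
                   = 0.840529 - 0.123687
                   = 0.716842

This means approximately 71.7% of outcomes fall in the interval [1, 3].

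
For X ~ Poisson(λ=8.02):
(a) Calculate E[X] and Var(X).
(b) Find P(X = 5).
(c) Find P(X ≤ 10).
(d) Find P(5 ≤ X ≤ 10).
(a) E[X] = 8.0200, Var(X) = 8.0200
(b) P(X = 5) = 0.090918
(c) P(X ≤ 10) = 0.813896
(d) P(5 ≤ X ≤ 10) = 0.715403

We have X ~ Poisson(λ=8.02).

(a) Moments:
E[X] = 8.0200
Var(X) = 8.0200
σ = √Var(X) = 2.8320

(b) Point probability using PMF:
P(X = 5) = 0.090918

(c) Cumulative probability using CDF:
P(X ≤ 10) = F(10) = 0.813896

(d) Range probability:
P(5 ≤ X ≤ 10) = P(X ≤ 10) - P(X ≤ 4)
                   = F(10) - F(4)
                   = 0.813896 - 0.098493
                   = 0.715403

This means approximately 71.5% of outcomes fall in the interval [5, 10].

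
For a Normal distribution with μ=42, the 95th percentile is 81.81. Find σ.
σ = 24.2028

For X ~ Normal(μ, σ), the p-th percentile satisfies x = μ + z_p × σ,
where z_p = Φ⁻¹(p) is the standard normal quantile.

Step 1: z_{0.95} = Φ⁻¹(0.95) = 1.6449

Step 2: Solve for σ:
81.81 = 42 + 1.6449 × σ
σ = (81.81 - 42) / 1.6449
σ = 39.81 / 1.6449
σ = 24.2028

Verification: μ + z × σ = 42 + 1.6449 × 24.2028 = 81.81 ✓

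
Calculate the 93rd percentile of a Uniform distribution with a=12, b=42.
39.9000

We have X ~ Uniform(a=12, b=42).

We want to find x such that P(X ≤ x) = 0.93.

This is the 93rd percentile, which means 93% of values fall below this point.

Using the inverse CDF (quantile function):
x = F⁻¹(0.93) = 39.9000

Verification: P(X ≤ 39.9000) = 0.93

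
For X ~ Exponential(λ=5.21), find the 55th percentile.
0.1533

We have X ~ Exponential(λ=5.21).

We want to find x such that P(X ≤ x) = 0.55.

This is the 55th percentile, which means 55% of values fall below this point.

Using the inverse CDF (quantile function):
x = F⁻¹(0.55) = 0.1533

Verification: P(X ≤ 0.1533) = 0.55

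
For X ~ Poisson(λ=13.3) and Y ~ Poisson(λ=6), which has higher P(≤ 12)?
Y has higher probability (P(Y ≤ 12) = 0.9912 > P(X ≤ 12) = 0.4305)

Compute P(≤ 12) for each distribution:

X ~ Poisson(λ=13.3):
P(X ≤ 12) = 0.4305

Y ~ Poisson(λ=6):
P(Y ≤ 12) = 0.9912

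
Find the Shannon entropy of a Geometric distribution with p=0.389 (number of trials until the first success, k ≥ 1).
1.7180 nats

We have X ~ Geometric(p=0.389) (number of trials until the first success, k ≥ 1).

The Shannon entropy measures the uncertainty or information content of the distribution.

For a Geometric distribution with p=0.389 (number of trials until the first success, k ≥ 1):
H(X) = 1.7180 nats

(In bits, this would be 2.4785 bits.)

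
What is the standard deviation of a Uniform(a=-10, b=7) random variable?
4.9075

We have X ~ Uniform(a=-10, b=7).

For a Uniform distribution with a=-10, b=7:
σ = √Var(X) = 4.9075

The standard deviation is the square root of the variance.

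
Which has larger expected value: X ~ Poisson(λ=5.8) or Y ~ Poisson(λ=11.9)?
Y has larger mean (11.9000 > 5.8000)

Compute the expected value for each distribution:

X ~ Poisson(λ=5.8):
E[X] = 5.8000

Y ~ Poisson(λ=11.9):
E[Y] = 11.9000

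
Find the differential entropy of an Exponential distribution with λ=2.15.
0.2345 nats

We have X ~ Exponential(λ=2.15).

The differential entropy measures the uncertainty or information content of the distribution.

For an Exponential distribution with λ=2.15:
h(X) = 0.2345 nats

(In bits, this would be 0.3384 bits.)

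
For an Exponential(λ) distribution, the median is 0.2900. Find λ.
λ = 2.3902

For X ~ Exponential(λ), the CDF is F(x) = 1 - e^(-λx).
The median m satisfies F(m) = 0.5:
1 - e^(-λm) = 0.5
e^(-λm) = 0.5
λm = ln(2)
m = ln(2) / λ

Given m = 0.2900:
λ = ln(2) / 0.2900 = 0.693147 / 0.2900 = 2.3902

Verification: ln(2) / 2.3902 = 0.2900 ✓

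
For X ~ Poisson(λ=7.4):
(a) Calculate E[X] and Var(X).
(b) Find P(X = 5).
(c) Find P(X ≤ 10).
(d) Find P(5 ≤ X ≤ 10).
(a) E[X] = 7.4000, Var(X) = 7.4000
(b) P(X = 5) = 0.113031
(c) P(X ≤ 10) = 0.870677
(d) P(5 ≤ X ≤ 10) = 0.731152

We have X ~ Poisson(λ=7.4).

(a) Moments:
E[X] = 7.4000
Var(X) = 7.4000
σ = √Var(X) = 2.7203

(b) Point probability using PMF:
P(X = 5) = 0.113031

(c) Cumulative probability using CDF:
P(X ≤ 10) = F(10) = 0.870677

(d) Range probability:
P(5 ≤ X ≤ 10) = P(X ≤ 10) - P(X ≤ 4)
                   = F(10) - F(4)
                   = 0.870677 - 0.139525
                   = 0.731152

This means approximately 73.1% of outcomes fall in the interval [5, 10].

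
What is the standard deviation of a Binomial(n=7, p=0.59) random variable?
1.3013

We have X ~ Binomial(n=7, p=0.59).

For a Binomial distribution with n=7, p=0.59:
σ = √Var(X) = 1.3013

The standard deviation is the square root of the variance.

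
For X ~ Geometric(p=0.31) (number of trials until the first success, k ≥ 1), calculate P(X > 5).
0.156403

We have X ~ Geometric(p=0.31) (number of trials until the first success, k ≥ 1).

P(X > 5) = 1 - P(X ≤ 5)
                = 1 - F(5)
                = 1 - 0.843597
                = 0.156403

So there's approximately a 15.6% chance that X exceeds 5.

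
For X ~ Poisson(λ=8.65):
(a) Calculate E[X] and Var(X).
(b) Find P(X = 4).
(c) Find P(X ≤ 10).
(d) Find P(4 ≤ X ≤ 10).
(a) E[X] = 8.6500, Var(X) = 8.6500
(b) P(X = 4) = 0.040851
(c) P(X ≤ 10) = 0.746591
(d) P(4 ≤ X ≤ 10) = 0.719459

We have X ~ Poisson(λ=8.65).

(a) Moments:
E[X] = 8.6500
Var(X) = 8.6500
σ = √Var(X) = 2.9411

(b) Point probability using PMF:
P(X = 4) = 0.040851

(c) Cumulative probability using CDF:
P(X ≤ 10) = F(10) = 0.746591

(d) Range probability:
P(4 ≤ X ≤ 10) = P(X ≤ 10) - P(X ≤ 3)
                   = F(10) - F(3)
                   = 0.746591 - 0.027132
                   = 0.719459

This means approximately 71.9% of outcomes fall in the interval [4, 10].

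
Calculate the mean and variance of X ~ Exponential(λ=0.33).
E[X] = 3.0303, Var(X) = 9.1827

We have X ~ Exponential(λ=0.33).

For an Exponential distribution with λ=0.33:

Expected value:
E[X] = 3.0303

Variance:
Var(X) = 9.1827

Standard deviation:
σ = √Var(X) = 3.0303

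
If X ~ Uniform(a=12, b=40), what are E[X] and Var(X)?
E[X] = 26.0000, Var(X) = 65.3333

We have X ~ Uniform(a=12, b=40).

For a Uniform distribution with a=12, b=40:

Expected value:
E[X] = 26.0000

Variance:
Var(X) = 65.3333

Standard deviation:
σ = √Var(X) = 8.0829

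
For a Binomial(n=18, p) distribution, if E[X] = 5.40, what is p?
p = 0.3

For a Binomial(n, p) distribution:
E[X] = n × p

Given n = 18 and E[X] = 5.40:
5.40 = 18 × p
p = 5.40 / 18 = 0.3

Verification: Binomial(18, 0.3) has E[X] = 5.40 ✓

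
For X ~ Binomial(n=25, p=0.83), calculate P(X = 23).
0.119348

We have X ~ Binomial(n=25, p=0.83).

For a Binomial distribution, the PMF gives us the probability of each outcome.

Using the PMF formula:
P(X = 23) = 0.119348

Rounded to 4 decimal places: 0.1193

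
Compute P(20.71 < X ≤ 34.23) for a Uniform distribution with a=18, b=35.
0.795294

We have X ~ Uniform(a=18, b=35).

To find P(20.71 < X ≤ 34.23), we use:
P(20.71 < X ≤ 34.23) = P(X ≤ 34.23) - P(X ≤ 20.71)
                 = F(34.23) - F(20.71)
                 = 0.954706 - 0.159412
                 = 0.795294

So there's approximately a 79.5% chance that X falls in this range.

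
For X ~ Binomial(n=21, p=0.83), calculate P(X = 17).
0.210469

We have X ~ Binomial(n=21, p=0.83).

For a Binomial distribution, the PMF gives us the probability of each outcome.

Using the PMF formula:
P(X = 17) = 0.210469

Rounded to 4 decimal places: 0.2105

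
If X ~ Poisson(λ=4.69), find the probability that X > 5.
0.329824

We have X ~ Poisson(λ=4.69).

P(X > 5) = 1 - P(X ≤ 5)
                = 1 - F(5)
                = 1 - 0.670176
                = 0.329824

So there's approximately a 33.0% chance that X exceeds 5.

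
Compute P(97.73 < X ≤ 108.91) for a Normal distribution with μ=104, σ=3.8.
0.852368

We have X ~ Normal(μ=104, σ=3.8).

To find P(97.73 < X ≤ 108.91), we use:
P(97.73 < X ≤ 108.91) = P(X ≤ 108.91) - P(X ≤ 97.73)
                 = F(108.91) - F(97.73)
                 = 0.901840 - 0.049471
                 = 0.852368

So there's approximately a 85.2% chance that X falls in this range.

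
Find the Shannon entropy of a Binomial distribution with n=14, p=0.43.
2.0343 nats

We have X ~ Binomial(n=14, p=0.43).

The Shannon entropy measures the uncertainty or information content of the distribution.

For a Binomial distribution with n=14, p=0.43:
H(X) = 2.0343 nats

(In bits, this would be 2.9349 bits.)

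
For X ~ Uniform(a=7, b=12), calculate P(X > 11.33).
0.134000

We have X ~ Uniform(a=7, b=12).

P(X > 11.33) = 1 - P(X ≤ 11.33)
                = 1 - F(11.33)
                = 1 - 0.866000
                = 0.134000

So there's approximately a 13.4% chance that X exceeds 11.33.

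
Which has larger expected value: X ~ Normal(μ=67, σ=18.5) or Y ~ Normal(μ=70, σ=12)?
Y has larger mean (70.0000 > 67.0000)

Compute the expected value for each distribution:

X ~ Normal(μ=67, σ=18.5):
E[X] = 67.0000

Y ~ Normal(μ=70, σ=12):
E[Y] = 70.0000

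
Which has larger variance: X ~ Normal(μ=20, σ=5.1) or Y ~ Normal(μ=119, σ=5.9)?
Y has larger variance (34.8100 > 26.0100)

Compute the variance for each distribution:

X ~ Normal(μ=20, σ=5.1):
Var(X) = 26.0100

Y ~ Normal(μ=119, σ=5.9):
Var(Y) = 34.8100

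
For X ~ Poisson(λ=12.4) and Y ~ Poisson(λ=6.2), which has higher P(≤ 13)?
Y has higher probability (P(Y ≤ 13) = 0.9952 > P(X ≤ 13) = 0.6387)

Compute P(≤ 13) for each distribution:

X ~ Poisson(λ=12.4):
P(X ≤ 13) = 0.6387

Y ~ Poisson(λ=6.2):
P(Y ≤ 13) = 0.9952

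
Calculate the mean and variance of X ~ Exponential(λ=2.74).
E[X] = 0.3650, Var(X) = 0.1332

We have X ~ Exponential(λ=2.74).

For an Exponential distribution with λ=2.74:

Expected value:
E[X] = 0.3650

Variance:
Var(X) = 0.1332

Standard deviation:
σ = √Var(X) = 0.3650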